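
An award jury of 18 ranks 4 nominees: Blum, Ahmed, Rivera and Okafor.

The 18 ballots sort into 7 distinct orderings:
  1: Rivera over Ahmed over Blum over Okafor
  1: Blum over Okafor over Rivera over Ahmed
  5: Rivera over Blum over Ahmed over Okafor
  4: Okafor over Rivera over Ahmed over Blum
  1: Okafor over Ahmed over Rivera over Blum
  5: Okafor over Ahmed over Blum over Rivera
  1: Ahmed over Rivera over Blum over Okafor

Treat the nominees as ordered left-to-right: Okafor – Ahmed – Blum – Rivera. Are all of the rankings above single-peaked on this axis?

Axis positions: Okafor=1, Ahmed=2, Blum=3, Rivera=4.
Cluster 1: ranking walks positions 4-2-3-1; Ahmed is ranked above Blum even though Blum lies between Ahmed and the peak Rivera on the axis — preferences dip and rise again. Not single-peaked.
Cluster 2: ranking walks positions 3-1-4-2; Okafor is ranked above Ahmed even though Ahmed lies between Okafor and the peak Blum on the axis — preferences dip and rise again. Not single-peaked.
Cluster 3 (peak Rivera at position 4): ranking walks positions 4-3-2-1, expanding outward from the peak — single-peaked.
Cluster 4: ranking walks positions 1-4-2-3; Rivera is ranked above Ahmed even though Ahmed lies between Rivera and the peak Okafor on the axis — preferences dip and rise again. Not single-peaked.
Cluster 5: ranking walks positions 1-2-4-3; Rivera is ranked above Blum even though Blum lies between Rivera and the peak Okafor on the axis — preferences dip and rise again. Not single-peaked.
Cluster 6 (peak Okafor at position 1): ranking walks positions 1-2-3-4, expanding outward from the peak — single-peaked.
Cluster 7: ranking walks positions 2-4-3-1; Rivera is ranked above Blum even though Blum lies between Rivera and the peak Ahmed on the axis — preferences dip and rise again. Not single-peaked.
Cluster 1 violates single-peakedness, so the profile is not single-peaked on this axis.

no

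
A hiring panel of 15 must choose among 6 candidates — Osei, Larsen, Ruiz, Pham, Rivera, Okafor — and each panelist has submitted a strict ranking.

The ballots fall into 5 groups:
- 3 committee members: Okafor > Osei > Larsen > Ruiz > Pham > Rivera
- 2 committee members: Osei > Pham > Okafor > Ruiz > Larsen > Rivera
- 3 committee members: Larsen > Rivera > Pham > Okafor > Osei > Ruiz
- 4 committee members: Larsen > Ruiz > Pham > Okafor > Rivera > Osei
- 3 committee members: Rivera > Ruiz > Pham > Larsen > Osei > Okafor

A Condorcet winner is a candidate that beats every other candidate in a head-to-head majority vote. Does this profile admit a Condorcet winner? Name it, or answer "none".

Larsen

Pairwise majorities:
Osei vs Larsen: Osei is ranked higher on 3+2 = 5 ballots, Larsen on 10. Larsen wins 10–5.
Osei vs Ruiz: Osei is ranked higher on 3+2+3 = 8 ballots, Ruiz on 7. Osei wins 8–7.
Osei vs Pham: 3+2 = 5 for Osei, 10 for Pham — Pham by 10–5.
Osei vs Rivera: Osei is ranked higher on 3+2 = 5 ballots, Rivera on 10. Rivera wins 10–5.
Osei vs Okafor: 5 to 10, Okafor.
Larsen vs Ruiz: 10 to 5, Larsen.
Larsen vs Pham: 10 to 5, Larsen.
Larsen vs Rivera: Larsen preferred on 3+2+3+4 = 12 ballots; Larsen wins 12–3.
Larsen vs Okafor: Larsen is ranked higher on 3+4+3 = 10 ballots, Okafor on 5. Larsen wins 10–5.
Ruiz vs Pham: 3+4+3 = 10 for Ruiz, 5 for Pham — Ruiz by 10–5.
Ruiz vs Rivera: Ruiz preferred on 3+2+4 = 9 ballots; Ruiz wins 9–6.
Ruiz vs Okafor: Ruiz preferred on 4+3 = 7 ballots; Okafor wins 8–7.
Pham vs Rivera: Pham preferred on 3+2+4 = 9 ballots; Pham wins 9–6.
Pham vs Okafor: 2+3+4+3 = 12 for Pham, 3 for Okafor — Pham by 12–3.
Rivera vs Okafor: Rivera is ranked higher on 3+3 = 6 ballots, Okafor on 9. Okafor wins 9–6.
Larsen wins every pairwise contest, so Larsen is the Condorcet winner.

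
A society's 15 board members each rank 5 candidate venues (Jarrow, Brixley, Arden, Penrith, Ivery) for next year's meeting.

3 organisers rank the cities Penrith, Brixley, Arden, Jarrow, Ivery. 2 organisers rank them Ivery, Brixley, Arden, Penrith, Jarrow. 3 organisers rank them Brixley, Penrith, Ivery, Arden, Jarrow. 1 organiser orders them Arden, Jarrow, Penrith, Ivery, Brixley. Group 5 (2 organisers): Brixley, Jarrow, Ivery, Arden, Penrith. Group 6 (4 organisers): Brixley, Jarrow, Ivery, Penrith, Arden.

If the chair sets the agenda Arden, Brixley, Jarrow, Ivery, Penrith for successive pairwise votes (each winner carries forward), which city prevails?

Round 1: Arden vs Brixley — 1–14, Brixley advances.
Round 2: Brixley vs Jarrow — 14–1, Brixley advances.
Round 3: Brixley vs Ivery — 12–3, Brixley advances.
Round 4: Brixley vs Penrith — 11–4, Brixley advances.
The agenda winner is Brixley.

Brixley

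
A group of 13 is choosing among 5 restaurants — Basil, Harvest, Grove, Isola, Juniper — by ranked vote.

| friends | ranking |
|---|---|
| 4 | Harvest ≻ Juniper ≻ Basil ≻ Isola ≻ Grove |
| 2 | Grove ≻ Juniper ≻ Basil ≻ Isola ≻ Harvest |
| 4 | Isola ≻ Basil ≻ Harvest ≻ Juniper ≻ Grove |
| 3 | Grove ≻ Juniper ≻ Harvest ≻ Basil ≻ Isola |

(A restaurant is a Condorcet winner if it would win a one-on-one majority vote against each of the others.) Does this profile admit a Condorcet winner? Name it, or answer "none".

Check each pair by majority over 13 ballots:
Basil vs Harvest: Basil is ranked higher on 2+4 = 6 ballots, Harvest on 7. Harvest wins 7–6.
Basil vs Grove: Basil preferred on 4+4 = 8 ballots; Basil wins 8–5.
Basil vs Isola: Basil preferred on 4+2+3 = 9 ballots; Basil wins 9–4.
Basil vs Juniper: Basil is ranked higher on 4 ballots, Juniper on 9. Juniper wins 9–4.
Harvest vs Grove: Harvest is ranked higher on 4+4 = 8 ballots, Grove on 5. Harvest wins 8–5.
Harvest vs Isola: 7 to 6, Harvest.
Harvest vs Juniper: Harvest preferred on 4+4 = 8 ballots; Harvest wins 8–5.
Grove vs Isola: 2+3 = 5 for Grove, 8 for Isola — Isola by 8–5.
Grove vs Juniper: Grove preferred on 2+3 = 5 ballots; Juniper wins 8–5.
Isola vs Juniper: 4 to 9, Juniper.
Harvest wins every pairwise contest, so Harvest is the Condorcet winner.

Harvest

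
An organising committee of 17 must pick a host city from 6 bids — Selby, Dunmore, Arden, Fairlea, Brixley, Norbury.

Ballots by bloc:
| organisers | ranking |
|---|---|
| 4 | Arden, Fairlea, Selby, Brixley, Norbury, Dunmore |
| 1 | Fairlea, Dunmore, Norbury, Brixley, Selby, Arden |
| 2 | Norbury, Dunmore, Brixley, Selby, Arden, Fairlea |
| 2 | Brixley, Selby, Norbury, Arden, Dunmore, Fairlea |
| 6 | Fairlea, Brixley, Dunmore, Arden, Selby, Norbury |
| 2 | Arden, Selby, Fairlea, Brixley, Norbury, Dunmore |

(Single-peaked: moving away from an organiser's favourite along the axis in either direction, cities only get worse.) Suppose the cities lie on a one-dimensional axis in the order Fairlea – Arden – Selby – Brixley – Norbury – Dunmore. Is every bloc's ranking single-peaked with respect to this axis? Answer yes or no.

Axis positions: Fairlea=1, Arden=2, Selby=3, Brixley=4, Norbury=5, Dunmore=6.
Bloc 1 (peak Arden at position 2): ranking walks positions 2-1-3-4-5-6, expanding outward from the peak — single-peaked.
Bloc 2: ranking walks positions 1-6-5-4-3-2; Dunmore is ranked above Arden even though Arden lies between Dunmore and the peak Fairlea on the axis — preferences dip and rise again. Not single-peaked.
Bloc 3 (peak Norbury at position 5): ranking walks positions 5-6-4-3-2-1, expanding outward from the peak — single-peaked.
Bloc 4 (peak Brixley at position 4): ranking walks positions 4-3-5-2-6-1, expanding outward from the peak — single-peaked.
Bloc 5: ranking walks positions 1-4-6-2-3-5; Brixley is ranked above Arden even though Arden lies between Brixley and the peak Fairlea on the axis — preferences dip and rise again. Not single-peaked.
Bloc 6 (peak Arden at position 2): ranking walks positions 2-3-1-4-5-6, expanding outward from the peak — single-peaked.
Bloc 2 violates single-peakedness, so the profile is not single-peaked on this axis.

no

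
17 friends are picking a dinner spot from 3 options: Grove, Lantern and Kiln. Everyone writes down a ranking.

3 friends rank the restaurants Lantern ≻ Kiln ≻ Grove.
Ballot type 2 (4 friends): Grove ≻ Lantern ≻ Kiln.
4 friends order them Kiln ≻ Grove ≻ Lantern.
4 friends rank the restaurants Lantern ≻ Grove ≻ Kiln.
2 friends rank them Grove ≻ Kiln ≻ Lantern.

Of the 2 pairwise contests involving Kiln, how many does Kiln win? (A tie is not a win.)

Kiln against each rival (17 friends):
Kiln–Grove: Grove 10–7.
Kiln vs Lantern: Lantern wins 11–6.
Kiln beats no one; loses to Grove, Lantern — 0 pairwise wins.

0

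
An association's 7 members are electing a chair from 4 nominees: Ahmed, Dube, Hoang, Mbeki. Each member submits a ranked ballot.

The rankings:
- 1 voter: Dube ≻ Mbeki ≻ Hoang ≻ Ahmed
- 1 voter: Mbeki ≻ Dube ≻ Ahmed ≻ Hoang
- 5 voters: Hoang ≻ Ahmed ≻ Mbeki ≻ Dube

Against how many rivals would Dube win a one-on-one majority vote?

Dube against each rival (7 voters):
Dube vs Ahmed: Ahmed wins 5–2.
Dube vs Hoang: Hoang wins 5–2.
Dube vs Mbeki: Mbeki wins 6–1.
Dube beats no one; loses to Ahmed, Hoang, Mbeki — 0 pairwise wins.

0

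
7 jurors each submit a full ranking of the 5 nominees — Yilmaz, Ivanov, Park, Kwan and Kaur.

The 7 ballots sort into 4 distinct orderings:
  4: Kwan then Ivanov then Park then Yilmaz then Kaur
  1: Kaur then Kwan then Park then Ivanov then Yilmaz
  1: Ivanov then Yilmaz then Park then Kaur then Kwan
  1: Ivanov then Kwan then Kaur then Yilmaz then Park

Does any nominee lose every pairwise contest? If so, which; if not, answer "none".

Kaur

Head-to-head results (7 jurors):
Yilmaz vs Ivanov: Ivanov wins 7–0.
Yilmaz–Park: Park 5–2.
Yilmaz–Kwan: Kwan 6–1.
Yilmaz vs Kaur: Yilmaz, 5–2.
Ivanov vs Park: Ivanov wins 6–1.
Ivanov vs Kwan: Kwan wins 5–2.
Ivanov vs Kaur: Ivanov wins 6–1.
Park–Kwan: Kwan 6–1.
Park vs Kaur: 4+1 = 5 for Park, 2 for Kaur — Park by 5–2.
Kwan vs Kaur: Kwan preferred on 4+1 = 5 ballots; Kwan wins 5–2.
Kaur is beaten in every head-to-head and is the Condorcet loser.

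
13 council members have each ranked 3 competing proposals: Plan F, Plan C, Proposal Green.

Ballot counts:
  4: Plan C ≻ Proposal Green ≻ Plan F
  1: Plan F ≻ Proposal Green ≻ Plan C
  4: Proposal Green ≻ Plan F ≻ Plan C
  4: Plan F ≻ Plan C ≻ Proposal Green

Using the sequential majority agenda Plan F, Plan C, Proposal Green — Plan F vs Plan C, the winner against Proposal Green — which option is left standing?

Proposal Green

Round 1: Plan F vs Plan C — 9–4, Plan F advances.
Round 2: Plan F vs Proposal Green — 5–8, Proposal Green advances.
Proposal Green survives the agenda.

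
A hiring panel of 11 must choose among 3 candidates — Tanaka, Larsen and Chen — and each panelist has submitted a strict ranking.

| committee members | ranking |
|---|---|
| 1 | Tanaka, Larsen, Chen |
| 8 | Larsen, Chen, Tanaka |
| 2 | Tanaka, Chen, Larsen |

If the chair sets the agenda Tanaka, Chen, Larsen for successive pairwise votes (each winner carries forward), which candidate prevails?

Larsen

Round 1: Tanaka vs Chen — 3–8, Chen advances.
Round 2: Chen vs Larsen — 2–9, Larsen advances.
The agenda winner is Larsen.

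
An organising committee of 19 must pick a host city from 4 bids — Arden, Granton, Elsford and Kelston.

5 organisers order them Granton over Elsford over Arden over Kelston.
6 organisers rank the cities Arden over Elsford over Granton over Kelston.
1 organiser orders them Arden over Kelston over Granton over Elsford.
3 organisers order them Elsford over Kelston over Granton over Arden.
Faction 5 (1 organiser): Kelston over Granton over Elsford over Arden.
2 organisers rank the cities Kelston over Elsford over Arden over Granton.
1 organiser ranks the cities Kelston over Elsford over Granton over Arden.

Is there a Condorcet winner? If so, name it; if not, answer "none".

Check each pair by majority over 19 ballots:
Arden vs Granton: 9 to 10, Granton.
Arden vs Elsford: Arden preferred on 6+1 = 7 ballots; Elsford wins 12–7.
Arden vs Kelston: Arden preferred on 5+6+1 = 12 ballots; Arden wins 12–7.
Granton vs Elsford: 5+1+1 = 7 for Granton, 12 for Elsford — Elsford by 12–7.
Granton vs Kelston: Granton is ranked higher on 5+6 = 11 ballots, Kelston on 8. Granton wins 11–8.
Elsford vs Kelston: Elsford is ranked higher on 5+6+3 = 14 ballots, Kelston on 5. Elsford wins 14–5.
Elsford beats each of Arden, Granton, Kelston — Elsford is the Condorcet winner.

Elsford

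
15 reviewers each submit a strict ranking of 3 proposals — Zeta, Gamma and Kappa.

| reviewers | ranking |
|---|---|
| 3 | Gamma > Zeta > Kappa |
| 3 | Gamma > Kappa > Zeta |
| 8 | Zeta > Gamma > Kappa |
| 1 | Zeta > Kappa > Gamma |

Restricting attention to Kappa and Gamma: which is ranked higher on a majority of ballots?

Gamma

Ballots ranking Kappa above Gamma: 1.
Ballots ranking Gamma above Kappa: 15 − 1 = 14.
Gamma wins the head-to-head 14–1.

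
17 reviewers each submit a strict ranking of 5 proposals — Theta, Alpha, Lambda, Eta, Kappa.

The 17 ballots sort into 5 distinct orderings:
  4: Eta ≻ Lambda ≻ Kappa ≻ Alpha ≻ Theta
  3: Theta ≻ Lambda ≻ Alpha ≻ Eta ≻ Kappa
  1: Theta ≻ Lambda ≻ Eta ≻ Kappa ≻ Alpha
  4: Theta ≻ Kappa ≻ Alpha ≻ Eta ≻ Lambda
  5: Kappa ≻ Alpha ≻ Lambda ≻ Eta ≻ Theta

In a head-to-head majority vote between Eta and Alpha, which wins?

Alpha

Ballots ranking Eta above Alpha: 4 + 1 = 5.
Ballots ranking Alpha above Eta: 17 − 5 = 12.
Alpha wins the head-to-head 12–5.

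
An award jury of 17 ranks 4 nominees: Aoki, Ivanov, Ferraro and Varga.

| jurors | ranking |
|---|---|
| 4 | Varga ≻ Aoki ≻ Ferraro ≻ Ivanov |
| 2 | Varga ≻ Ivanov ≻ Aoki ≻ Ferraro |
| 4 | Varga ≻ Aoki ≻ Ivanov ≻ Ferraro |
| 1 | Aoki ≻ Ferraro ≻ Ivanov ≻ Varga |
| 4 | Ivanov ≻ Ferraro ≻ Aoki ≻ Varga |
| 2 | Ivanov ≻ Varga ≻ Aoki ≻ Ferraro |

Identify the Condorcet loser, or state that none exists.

Pairwise majorities:
Aoki vs Ivanov: 9 to 8, Aoki.
Aoki vs Ferraro: Aoki is ranked higher on 4+2+4+1+2 = 13 ballots, Ferraro on 4. Aoki wins 13–4.
Aoki vs Varga: Aoki preferred on 1+4 = 5 ballots; Varga wins 12–5.
Ivanov–Ferraro: Ivanov 12–5.
Ivanov vs Varga: 1+4+2 = 7 for Ivanov, 10 for Varga — Varga by 10–7.
Ferraro vs Varga: 5 to 12, Varga.
Ferraro is beaten in every head-to-head and is the Condorcet loser.

Ferraro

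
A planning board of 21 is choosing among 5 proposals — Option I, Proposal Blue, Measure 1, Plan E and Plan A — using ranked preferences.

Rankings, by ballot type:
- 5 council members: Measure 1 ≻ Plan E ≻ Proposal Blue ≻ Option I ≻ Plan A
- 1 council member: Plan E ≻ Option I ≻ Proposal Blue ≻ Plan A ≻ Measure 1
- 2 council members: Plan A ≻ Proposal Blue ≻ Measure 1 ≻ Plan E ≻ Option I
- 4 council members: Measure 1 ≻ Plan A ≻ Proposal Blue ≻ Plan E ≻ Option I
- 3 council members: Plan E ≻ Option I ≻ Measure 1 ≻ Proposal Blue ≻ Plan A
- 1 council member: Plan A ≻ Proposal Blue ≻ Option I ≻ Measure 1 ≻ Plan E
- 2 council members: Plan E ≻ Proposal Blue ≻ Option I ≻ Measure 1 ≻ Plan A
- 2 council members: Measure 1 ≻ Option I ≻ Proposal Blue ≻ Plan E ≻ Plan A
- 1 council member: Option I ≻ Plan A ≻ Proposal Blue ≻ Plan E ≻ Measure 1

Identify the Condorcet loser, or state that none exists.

Plan A

Pairwise majorities:
Option I vs Proposal Blue: Option I is ranked higher on 1+3+2+1 = 7 ballots, Proposal Blue on 14. Proposal Blue wins 14–7.
Option I vs Measure 1: Measure 1 wins 13–8.
Option I vs Plan E: Option I preferred on 1+2+1 = 4 ballots; Plan E wins 17–4.
Option I vs Plan A: Option I wins 14–7.
Proposal Blue vs Measure 1: Proposal Blue is ranked higher on 1+2+1+2+1 = 7 ballots, Measure 1 on 14. Measure 1 wins 14–7.
Proposal Blue vs Plan E: Proposal Blue is ranked higher on 2+4+1+2+1 = 10 ballots, Plan E on 11. Plan E wins 11–10.
Proposal Blue vs Plan A: Proposal Blue is ranked higher on 5+1+3+2+2 = 13 ballots, Plan A on 8. Proposal Blue wins 13–8.
Measure 1 vs Plan E: 5+2+4+1+2 = 14 for Measure 1, 7 for Plan E — Measure 1 by 14–7.
Measure 1 vs Plan A: 5+4+3+2+2 = 16 for Measure 1, 5 for Plan A — Measure 1 by 16–5.
Plan E–Plan A: Plan E 13–8.
Plan A is beaten in every head-to-head and is the Condorcet loser.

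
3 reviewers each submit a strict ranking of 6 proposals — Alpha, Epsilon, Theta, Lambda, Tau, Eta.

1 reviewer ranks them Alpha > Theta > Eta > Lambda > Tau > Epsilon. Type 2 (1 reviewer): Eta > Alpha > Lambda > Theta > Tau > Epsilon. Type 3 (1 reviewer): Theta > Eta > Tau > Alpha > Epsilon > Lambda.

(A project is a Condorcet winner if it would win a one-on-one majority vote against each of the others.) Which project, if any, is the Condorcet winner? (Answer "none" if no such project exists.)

none

Pairwise majorities:
Alpha vs Epsilon: 3 to 0, Alpha.
Alpha vs Theta: Alpha preferred on 1+1 = 2 ballots; Alpha wins 2–1.
Alpha vs Lambda: Alpha preferred on 1+1+1 = 3 ballots; Alpha wins 3–0.
Alpha vs Tau: Alpha is ranked higher on 1+1 = 2 ballots, Tau on 1. Alpha wins 2–1.
Alpha vs Eta: Alpha is ranked higher on 1 ballot, Eta on 2. Eta wins 2–1.
Epsilon vs Theta: Epsilon preferred on 0 ballots; Theta wins 3–0.
Epsilon vs Lambda: 1 to 2, Lambda.
Epsilon vs Tau: 0 to 3, Tau.
Epsilon vs Eta: 0 for Epsilon, 3 for Eta — Eta by 3–0.
Theta vs Lambda: Theta is ranked higher on 1+1 = 2 ballots, Lambda on 1. Theta wins 2–1.
Theta vs Tau: Theta is ranked higher on 1+1+1 = 3 ballots, Tau on 0. Theta wins 3–0.
Theta vs Eta: Theta preferred on 1+1 = 2 ballots; Theta wins 2–1.
Lambda vs Tau: 2 to 1, Lambda.
Lambda vs Eta: 0 to 3, Eta.
Tau vs Eta: 0 for Tau, 3 for Eta — Eta by 3–0.
Each project drops at least one matchup (Alpha loses to Eta; Epsilon loses to Alpha; Theta loses to Alpha; Lambda loses to Alpha; Tau loses to Alpha; Eta loses to Theta); the cycle Alpha beats Theta beats Eta beats Alpha rules out a Condorcet winner.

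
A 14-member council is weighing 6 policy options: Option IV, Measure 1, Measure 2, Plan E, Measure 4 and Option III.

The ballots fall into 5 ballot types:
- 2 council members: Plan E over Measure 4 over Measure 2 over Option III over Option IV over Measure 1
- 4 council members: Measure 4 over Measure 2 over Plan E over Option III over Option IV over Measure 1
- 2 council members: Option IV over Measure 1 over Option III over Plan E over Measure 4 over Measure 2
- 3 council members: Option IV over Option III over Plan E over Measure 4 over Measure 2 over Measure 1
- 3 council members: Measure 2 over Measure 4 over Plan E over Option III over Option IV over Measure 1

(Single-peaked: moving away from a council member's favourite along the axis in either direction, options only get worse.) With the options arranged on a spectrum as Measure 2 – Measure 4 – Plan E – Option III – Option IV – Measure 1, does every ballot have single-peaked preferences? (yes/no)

Axis positions: Measure 2=1, Measure 4=2, Plan E=3, Option III=4, Option IV=5, Measure 1=6.
Ballot type 1 (peak Plan E at position 3): ranking walks positions 3-2-1-4-5-6, expanding outward from the peak — single-peaked.
Ballot type 2 (peak Measure 4 at position 2): ranking walks positions 2-1-3-4-5-6, expanding outward from the peak — single-peaked.
Ballot type 3 (peak Option IV at position 5): ranking walks positions 5-6-4-3-2-1, expanding outward from the peak — single-peaked.
Ballot type 4 (peak Option IV at position 5): ranking walks positions 5-4-3-2-1-6, expanding outward from the peak — single-peaked.
Ballot type 5 (peak Measure 2 at position 1): ranking walks positions 1-2-3-4-5-6, expanding outward from the peak — single-peaked.
Every ranking is single-peaked on this axis.

yes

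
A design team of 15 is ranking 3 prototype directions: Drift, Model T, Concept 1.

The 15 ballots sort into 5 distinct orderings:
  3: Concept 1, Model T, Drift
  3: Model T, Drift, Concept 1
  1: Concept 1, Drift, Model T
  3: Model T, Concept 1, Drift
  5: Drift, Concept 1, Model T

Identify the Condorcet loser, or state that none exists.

none

Head-to-head results (15 engineers):
Drift vs Model T: Drift preferred on 1+5 = 6 ballots; Model T wins 9–6.
Drift vs Concept 1: 3+5 = 8 for Drift, 7 for Concept 1 — Drift by 8–7.
Model T vs Concept 1: Concept 1, 9–6.
No design is winless: Drift beats Concept 1; Model T beats Drift; Concept 1 beats Model T. There is no Condorcet loser.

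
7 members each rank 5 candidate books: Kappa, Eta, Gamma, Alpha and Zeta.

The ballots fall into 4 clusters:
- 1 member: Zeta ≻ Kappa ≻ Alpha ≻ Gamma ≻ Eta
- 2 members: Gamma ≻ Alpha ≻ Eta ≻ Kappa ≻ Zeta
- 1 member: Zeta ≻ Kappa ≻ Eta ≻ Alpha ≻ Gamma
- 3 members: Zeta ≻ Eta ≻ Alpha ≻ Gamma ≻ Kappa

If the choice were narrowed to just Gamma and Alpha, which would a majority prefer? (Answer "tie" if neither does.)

Ballots ranking Gamma above Alpha: 2.
Ballots ranking Alpha above Gamma: 7 − 2 = 5.
Alpha wins the head-to-head 5–2.

Alpha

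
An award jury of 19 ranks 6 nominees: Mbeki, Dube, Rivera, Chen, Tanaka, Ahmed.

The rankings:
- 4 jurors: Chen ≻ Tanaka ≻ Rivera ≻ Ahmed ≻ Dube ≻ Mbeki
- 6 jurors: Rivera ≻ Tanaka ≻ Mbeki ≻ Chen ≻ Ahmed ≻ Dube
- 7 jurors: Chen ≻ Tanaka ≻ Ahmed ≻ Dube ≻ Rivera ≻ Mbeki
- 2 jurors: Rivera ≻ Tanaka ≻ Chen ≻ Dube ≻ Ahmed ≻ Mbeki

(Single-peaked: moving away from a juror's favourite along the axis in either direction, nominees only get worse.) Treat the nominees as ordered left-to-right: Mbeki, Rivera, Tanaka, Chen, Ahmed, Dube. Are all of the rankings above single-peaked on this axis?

no

Axis positions: Mbeki=1, Rivera=2, Tanaka=3, Chen=4, Ahmed=5, Dube=6.
Cluster 1 (peak Chen at position 4): ranking walks positions 4-3-2-5-6-1, expanding outward from the peak — single-peaked.
Cluster 2 (peak Rivera at position 2): ranking walks positions 2-3-1-4-5-6, expanding outward from the peak — single-peaked.
Cluster 3 (peak Chen at position 4): ranking walks positions 4-3-5-6-2-1, expanding outward from the peak — single-peaked.
Cluster 4: ranking walks positions 2-3-4-6-5-1; Dube is ranked above Ahmed even though Ahmed lies between Dube and the peak Rivera on the axis — preferences dip and rise again. Not single-peaked.
Cluster 4 violates single-peakedness, so the profile is not single-peaked on this axis.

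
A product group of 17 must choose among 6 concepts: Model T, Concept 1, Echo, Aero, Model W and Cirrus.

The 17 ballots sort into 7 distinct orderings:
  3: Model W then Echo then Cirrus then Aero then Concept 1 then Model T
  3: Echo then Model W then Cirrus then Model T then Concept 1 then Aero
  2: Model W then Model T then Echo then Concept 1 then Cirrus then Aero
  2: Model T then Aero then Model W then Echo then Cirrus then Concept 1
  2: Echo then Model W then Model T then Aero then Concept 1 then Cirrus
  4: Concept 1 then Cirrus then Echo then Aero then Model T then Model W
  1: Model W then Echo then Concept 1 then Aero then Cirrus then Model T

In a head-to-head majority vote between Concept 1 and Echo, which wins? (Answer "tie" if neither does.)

Ballots ranking Concept 1 above Echo: 4.
Ballots ranking Echo above Concept 1: 17 − 4 = 13.
Echo wins the head-to-head 13–4.

Echo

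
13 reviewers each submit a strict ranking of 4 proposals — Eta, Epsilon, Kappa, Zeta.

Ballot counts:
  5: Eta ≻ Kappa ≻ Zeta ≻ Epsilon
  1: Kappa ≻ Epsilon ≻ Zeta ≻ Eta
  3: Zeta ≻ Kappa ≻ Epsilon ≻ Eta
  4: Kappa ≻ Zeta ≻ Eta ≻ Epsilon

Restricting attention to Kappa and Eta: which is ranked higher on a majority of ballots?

Kappa

Ballots ranking Kappa above Eta: 1 + 3 + 4 = 8.
Ballots ranking Eta above Kappa: 13 − 8 = 5.
Kappa wins the head-to-head 8–5.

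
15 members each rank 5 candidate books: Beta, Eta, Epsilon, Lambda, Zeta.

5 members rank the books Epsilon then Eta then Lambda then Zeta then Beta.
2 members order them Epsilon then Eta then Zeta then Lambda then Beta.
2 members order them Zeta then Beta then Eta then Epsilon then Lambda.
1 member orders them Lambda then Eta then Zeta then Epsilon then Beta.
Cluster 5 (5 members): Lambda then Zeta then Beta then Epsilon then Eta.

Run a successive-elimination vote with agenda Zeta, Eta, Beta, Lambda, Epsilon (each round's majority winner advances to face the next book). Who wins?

Epsilon

Round 1: Zeta vs Eta — 7–8, Eta advances.
Round 2: Eta vs Beta — 8–7, Eta advances.
Round 3: Eta vs Lambda — 9–6, Eta advances.
Round 4: Eta vs Epsilon — 3–12, Epsilon advances.
Epsilon survives the agenda.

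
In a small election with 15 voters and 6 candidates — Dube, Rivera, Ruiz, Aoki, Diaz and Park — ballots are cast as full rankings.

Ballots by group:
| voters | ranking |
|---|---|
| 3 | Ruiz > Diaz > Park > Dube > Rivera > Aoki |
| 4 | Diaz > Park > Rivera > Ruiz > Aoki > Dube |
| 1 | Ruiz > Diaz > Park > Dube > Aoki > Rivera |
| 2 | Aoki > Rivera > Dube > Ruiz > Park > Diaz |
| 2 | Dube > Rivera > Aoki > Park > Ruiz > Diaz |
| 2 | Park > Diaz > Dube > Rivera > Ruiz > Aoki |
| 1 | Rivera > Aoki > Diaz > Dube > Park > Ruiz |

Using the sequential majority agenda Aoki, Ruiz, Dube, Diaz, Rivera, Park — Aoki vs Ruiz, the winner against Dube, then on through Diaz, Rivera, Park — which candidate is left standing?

Park

Round 1: Aoki vs Ruiz — 5–10, Ruiz advances.
Round 2: Ruiz vs Dube — 8–7, Ruiz advances.
Round 3: Ruiz vs Diaz — 8–7, Ruiz advances.
Round 4: Ruiz vs Rivera — 4–11, Rivera advances.
Round 5: Rivera vs Park — 5–10, Park advances.
Park survives the agenda.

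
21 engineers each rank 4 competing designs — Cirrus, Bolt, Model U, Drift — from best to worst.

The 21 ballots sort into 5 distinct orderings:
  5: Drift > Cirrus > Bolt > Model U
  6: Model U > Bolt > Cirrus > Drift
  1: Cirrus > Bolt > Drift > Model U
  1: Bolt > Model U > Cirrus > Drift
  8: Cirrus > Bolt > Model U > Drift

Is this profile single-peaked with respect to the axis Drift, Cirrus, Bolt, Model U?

yes

Axis positions: Drift=1, Cirrus=2, Bolt=3, Model U=4.
Cluster 1 (peak Drift at position 1): ranking walks positions 1-2-3-4, expanding outward from the peak — single-peaked.
Cluster 2 (peak Model U at position 4): ranking walks positions 4-3-2-1, expanding outward from the peak — single-peaked.
Cluster 3 (peak Cirrus at position 2): ranking walks positions 2-3-1-4, expanding outward from the peak — single-peaked.
Cluster 4 (peak Bolt at position 3): ranking walks positions 3-4-2-1, expanding outward from the peak — single-peaked.
Cluster 5 (peak Cirrus at position 2): ranking walks positions 2-3-4-1, expanding outward from the peak — single-peaked.
Every ranking is single-peaked on this axis.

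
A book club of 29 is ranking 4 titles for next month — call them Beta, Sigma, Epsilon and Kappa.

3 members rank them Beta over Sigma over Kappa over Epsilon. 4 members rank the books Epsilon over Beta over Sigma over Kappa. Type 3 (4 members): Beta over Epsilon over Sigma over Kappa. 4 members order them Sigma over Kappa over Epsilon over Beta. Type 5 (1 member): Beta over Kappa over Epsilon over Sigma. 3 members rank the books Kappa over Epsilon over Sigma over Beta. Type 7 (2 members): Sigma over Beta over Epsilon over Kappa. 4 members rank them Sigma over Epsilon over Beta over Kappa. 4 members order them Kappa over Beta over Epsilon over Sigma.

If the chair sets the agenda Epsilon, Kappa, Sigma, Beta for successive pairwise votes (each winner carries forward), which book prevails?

Beta

Round 1: Epsilon vs Kappa — 14–15, Kappa advances.
Round 2: Kappa vs Sigma — 8–21, Sigma advances.
Round 3: Sigma vs Beta — 13–16, Beta advances.
The agenda winner is Beta.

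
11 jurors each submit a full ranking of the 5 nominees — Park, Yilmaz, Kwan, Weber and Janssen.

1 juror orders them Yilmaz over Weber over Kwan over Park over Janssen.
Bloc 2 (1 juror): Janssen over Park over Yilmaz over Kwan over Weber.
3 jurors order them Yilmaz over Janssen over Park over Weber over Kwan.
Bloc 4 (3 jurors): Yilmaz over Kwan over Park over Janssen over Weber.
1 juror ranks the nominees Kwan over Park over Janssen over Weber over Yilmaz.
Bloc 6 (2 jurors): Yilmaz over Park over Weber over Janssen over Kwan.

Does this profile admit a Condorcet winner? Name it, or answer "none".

Check each pair by majority over 11 ballots:
Park–Yilmaz: Yilmaz 9–2.
Park vs Kwan: Park, 6–5.
Park vs Weber: Park wins 10–1.
Park vs Janssen: Park wins 7–4.
Yilmaz–Kwan: Yilmaz 10–1.
Yilmaz vs Weber: Yilmaz wins 10–1.
Yilmaz–Janssen: Yilmaz 9–2.
Kwan vs Weber: Weber, 6–5.
Kwan–Janssen: Janssen 6–5.
Weber vs Janssen: Janssen wins 8–3.
Yilmaz defeats every rival head-to-head and is the Condorcet winner.

Yilmaz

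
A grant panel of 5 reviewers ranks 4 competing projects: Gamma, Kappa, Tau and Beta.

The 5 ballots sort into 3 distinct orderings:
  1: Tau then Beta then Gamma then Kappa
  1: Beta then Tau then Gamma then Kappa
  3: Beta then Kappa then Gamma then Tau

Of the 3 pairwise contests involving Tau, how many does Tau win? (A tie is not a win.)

Tau against each rival (5 reviewers):
Tau vs Gamma: Tau is ranked higher on 1+1 = 2 ballots, Gamma on 3. Gamma wins 3–2.
Tau vs Kappa: Tau preferred on 1+1 = 2 ballots; Kappa wins 3–2.
Tau vs Beta: Tau is ranked higher on 1 ballot, Beta on 4. Beta wins 4–1.
Tau beats no one; loses to Gamma, Kappa, Beta — 0 pairwise wins.

0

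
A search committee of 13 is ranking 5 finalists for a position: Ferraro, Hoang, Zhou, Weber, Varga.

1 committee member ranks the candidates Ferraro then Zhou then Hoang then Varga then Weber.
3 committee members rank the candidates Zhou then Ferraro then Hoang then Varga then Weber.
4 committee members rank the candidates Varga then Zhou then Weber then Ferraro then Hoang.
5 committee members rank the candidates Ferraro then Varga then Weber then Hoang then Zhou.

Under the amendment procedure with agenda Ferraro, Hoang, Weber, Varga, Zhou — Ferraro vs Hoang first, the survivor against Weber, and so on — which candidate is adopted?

Zhou

Round 1: Ferraro vs Hoang — 13–0, Ferraro advances.
Round 2: Ferraro vs Weber — 9–4, Ferraro advances.
Round 3: Ferraro vs Varga — 9–4, Ferraro advances.
Round 4: Ferraro vs Zhou — 6–7, Zhou advances.
Zhou survives the agenda.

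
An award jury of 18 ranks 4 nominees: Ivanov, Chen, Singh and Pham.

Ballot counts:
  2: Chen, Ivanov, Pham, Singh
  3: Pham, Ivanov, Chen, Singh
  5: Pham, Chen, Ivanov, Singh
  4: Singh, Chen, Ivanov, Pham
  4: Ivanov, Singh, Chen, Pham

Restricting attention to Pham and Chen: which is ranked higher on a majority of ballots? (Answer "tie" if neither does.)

Chen

Ballots ranking Pham above Chen: 3 + 5 = 8.
Ballots ranking Chen above Pham: 18 − 8 = 10.
Chen wins the head-to-head 10–8.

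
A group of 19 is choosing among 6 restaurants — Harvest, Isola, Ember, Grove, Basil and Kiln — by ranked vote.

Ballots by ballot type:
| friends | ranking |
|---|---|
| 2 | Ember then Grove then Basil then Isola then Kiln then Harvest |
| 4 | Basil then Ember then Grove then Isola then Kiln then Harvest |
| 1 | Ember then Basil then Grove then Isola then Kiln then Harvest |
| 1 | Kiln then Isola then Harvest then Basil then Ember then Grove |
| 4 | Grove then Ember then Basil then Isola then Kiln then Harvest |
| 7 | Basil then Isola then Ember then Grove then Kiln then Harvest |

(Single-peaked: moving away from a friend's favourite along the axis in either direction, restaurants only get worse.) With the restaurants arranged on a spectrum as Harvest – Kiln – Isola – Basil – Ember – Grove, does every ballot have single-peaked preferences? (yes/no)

yes

Axis positions: Harvest=1, Kiln=2, Isola=3, Basil=4, Ember=5, Grove=6.
Ballot type 1 (peak Ember at position 5): ranking walks positions 5-6-4-3-2-1, expanding outward from the peak — single-peaked.
Ballot type 2 (peak Basil at position 4): ranking walks positions 4-5-6-3-2-1, expanding outward from the peak — single-peaked.
Ballot type 3 (peak Ember at position 5): ranking walks positions 5-4-6-3-2-1, expanding outward from the peak — single-peaked.
Ballot type 4 (peak Kiln at position 2): ranking walks positions 2-3-1-4-5-6, expanding outward from the peak — single-peaked.
Ballot type 5 (peak Grove at position 6): ranking walks positions 6-5-4-3-2-1, expanding outward from the peak — single-peaked.
Ballot type 6 (peak Basil at position 4): ranking walks positions 4-3-5-6-2-1, expanding outward from the peak — single-peaked.
Every ranking is single-peaked on this axis.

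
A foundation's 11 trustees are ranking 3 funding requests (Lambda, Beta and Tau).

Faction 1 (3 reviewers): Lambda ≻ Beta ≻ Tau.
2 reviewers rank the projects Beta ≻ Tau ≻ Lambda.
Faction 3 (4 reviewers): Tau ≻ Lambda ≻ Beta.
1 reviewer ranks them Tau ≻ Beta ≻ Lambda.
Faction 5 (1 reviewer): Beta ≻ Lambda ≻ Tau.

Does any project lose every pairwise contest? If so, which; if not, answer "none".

none

Pairwise majorities:
Lambda–Beta: Lambda 7–4.
Lambda vs Tau: 3+1 = 4 for Lambda, 7 for Tau — Tau by 7–4.
Beta vs Tau: Beta is ranked higher on 3+2+1 = 6 ballots, Tau on 5. Beta wins 6–5.
Each project has at least one pairwise win (Lambda beats Beta; Beta beats Tau; Tau beats Lambda) — no Condorcet loser.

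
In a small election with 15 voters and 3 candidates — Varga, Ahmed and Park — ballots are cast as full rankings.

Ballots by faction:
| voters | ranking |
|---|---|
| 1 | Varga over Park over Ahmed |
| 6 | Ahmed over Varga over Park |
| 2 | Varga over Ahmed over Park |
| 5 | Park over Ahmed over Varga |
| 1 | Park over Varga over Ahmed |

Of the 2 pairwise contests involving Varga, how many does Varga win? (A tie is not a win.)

1

Varga against each rival (15 voters):
Varga vs Ahmed: Ahmed, 11–4.
Varga vs Park: 1+6+2 = 9 for Varga, 6 for Park — Varga by 9–6.
Varga beats Park; loses to Ahmed — 1 pairwise win.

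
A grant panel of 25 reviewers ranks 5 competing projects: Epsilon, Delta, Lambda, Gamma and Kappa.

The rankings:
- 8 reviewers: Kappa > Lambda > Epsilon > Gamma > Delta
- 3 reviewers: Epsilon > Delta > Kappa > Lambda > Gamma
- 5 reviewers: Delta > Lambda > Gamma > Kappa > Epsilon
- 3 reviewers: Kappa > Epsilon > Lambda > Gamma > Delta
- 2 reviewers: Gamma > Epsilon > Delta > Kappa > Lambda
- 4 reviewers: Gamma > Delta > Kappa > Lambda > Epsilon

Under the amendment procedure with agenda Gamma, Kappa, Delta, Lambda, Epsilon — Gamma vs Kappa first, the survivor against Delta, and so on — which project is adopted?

Epsilon

Round 1: Gamma vs Kappa — 11–14, Kappa advances.
Round 2: Kappa vs Delta — 11–14, Delta advances.
Round 3: Delta vs Lambda — 14–11, Delta advances.
Round 4: Delta vs Epsilon — 9–16, Epsilon advances.
The agenda winner is Epsilon.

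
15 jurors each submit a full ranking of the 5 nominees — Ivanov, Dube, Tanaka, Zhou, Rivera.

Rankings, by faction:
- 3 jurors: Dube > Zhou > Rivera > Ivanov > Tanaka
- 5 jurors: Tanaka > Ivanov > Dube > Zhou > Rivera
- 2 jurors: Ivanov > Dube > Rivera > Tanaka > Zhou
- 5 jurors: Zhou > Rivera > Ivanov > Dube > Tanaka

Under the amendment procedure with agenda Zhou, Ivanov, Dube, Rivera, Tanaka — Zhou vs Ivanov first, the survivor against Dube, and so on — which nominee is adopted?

Round 1: Zhou vs Ivanov — 8–7, Zhou advances.
Round 2: Zhou vs Dube — 5–10, Dube advances.
Round 3: Dube vs Rivera — 10–5, Dube advances.
Round 4: Dube vs Tanaka — 10–5, Dube advances.
The agenda winner is Dube.

Dube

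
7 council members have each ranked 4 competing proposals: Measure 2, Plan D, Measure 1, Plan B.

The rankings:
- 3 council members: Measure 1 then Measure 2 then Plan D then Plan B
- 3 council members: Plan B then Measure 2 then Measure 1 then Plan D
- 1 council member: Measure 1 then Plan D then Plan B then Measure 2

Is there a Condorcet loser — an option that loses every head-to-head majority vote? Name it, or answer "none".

Head-to-head results (7 council members):
Measure 2 vs Plan D: Measure 2 wins 6–1.
Measure 2 vs Measure 1: Measure 2 is ranked higher on 3 ballots, Measure 1 on 4. Measure 1 wins 4–3.
Measure 2 vs Plan B: Plan B wins 4–3.
Plan D vs Measure 1: Plan D preferred on 0 ballots; Measure 1 wins 7–0.
Plan D vs Plan B: Plan D, 4–3.
Measure 1 vs Plan B: Measure 1, 4–3.
Each option has at least one pairwise win (Measure 2 beats Plan D; Plan D beats Plan B; Measure 1 beats Measure 2; Plan B beats Measure 2) — no Condorcet loser.

none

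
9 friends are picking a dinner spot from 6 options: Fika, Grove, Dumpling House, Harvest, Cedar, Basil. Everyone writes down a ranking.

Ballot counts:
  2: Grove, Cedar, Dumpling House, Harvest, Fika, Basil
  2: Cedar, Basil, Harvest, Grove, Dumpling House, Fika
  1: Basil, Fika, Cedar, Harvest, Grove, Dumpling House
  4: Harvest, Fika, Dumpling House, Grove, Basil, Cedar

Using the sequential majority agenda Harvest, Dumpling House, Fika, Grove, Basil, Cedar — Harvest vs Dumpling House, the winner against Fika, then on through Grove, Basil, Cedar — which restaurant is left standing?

Cedar

Round 1: Harvest vs Dumpling House — 7–2, Harvest advances.
Round 2: Harvest vs Fika — 8–1, Harvest advances.
Round 3: Harvest vs Grove — 7–2, Harvest advances.
Round 4: Harvest vs Basil — 6–3, Harvest advances.
Round 5: Harvest vs Cedar — 4–5, Cedar advances.
Cedar survives the agenda.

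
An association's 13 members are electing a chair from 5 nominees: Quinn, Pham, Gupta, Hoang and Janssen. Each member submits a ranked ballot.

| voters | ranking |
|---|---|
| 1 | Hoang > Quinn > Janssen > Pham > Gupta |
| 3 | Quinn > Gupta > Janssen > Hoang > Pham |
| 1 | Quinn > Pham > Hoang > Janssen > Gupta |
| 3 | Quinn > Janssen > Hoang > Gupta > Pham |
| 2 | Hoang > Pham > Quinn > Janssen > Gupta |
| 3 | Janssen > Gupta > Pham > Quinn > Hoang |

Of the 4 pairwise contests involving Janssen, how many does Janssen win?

3

Janssen against each rival (13 voters):
Janssen vs Quinn: Quinn wins 10–3.
Janssen vs Pham: Janssen is ranked higher on 1+3+3+3 = 10 ballots, Pham on 3. Janssen wins 10–3.
Janssen vs Gupta: Janssen preferred on 1+1+3+2+3 = 10 ballots; Janssen wins 10–3.
Janssen vs Hoang: Janssen preferred on 3+3+3 = 9 ballots; Janssen wins 9–4.
Janssen beats Pham, Gupta, Hoang; loses to Quinn — 3 pairwise wins.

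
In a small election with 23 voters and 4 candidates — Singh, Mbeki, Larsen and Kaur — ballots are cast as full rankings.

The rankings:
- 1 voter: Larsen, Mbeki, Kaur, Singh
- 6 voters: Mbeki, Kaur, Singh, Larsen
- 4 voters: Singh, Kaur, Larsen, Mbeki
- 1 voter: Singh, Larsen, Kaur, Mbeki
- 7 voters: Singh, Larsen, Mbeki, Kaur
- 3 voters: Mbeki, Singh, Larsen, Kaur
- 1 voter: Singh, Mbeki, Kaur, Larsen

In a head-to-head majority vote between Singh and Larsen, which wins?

Singh

Ballots ranking Singh above Larsen: 6 + 4 + 1 + 7 + 3 + 1 = 22.
Ballots ranking Larsen above Singh: 23 − 22 = 1.
Singh wins the head-to-head 22–1.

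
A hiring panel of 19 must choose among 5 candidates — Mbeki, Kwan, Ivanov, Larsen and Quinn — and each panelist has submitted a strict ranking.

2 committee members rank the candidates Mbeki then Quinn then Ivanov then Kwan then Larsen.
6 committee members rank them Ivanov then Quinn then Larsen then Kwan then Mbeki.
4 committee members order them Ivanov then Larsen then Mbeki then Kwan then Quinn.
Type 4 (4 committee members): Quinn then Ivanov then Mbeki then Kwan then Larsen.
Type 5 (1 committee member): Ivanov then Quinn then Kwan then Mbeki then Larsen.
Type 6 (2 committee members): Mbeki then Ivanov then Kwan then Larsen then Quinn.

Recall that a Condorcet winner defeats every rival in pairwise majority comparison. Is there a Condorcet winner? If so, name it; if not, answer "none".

Ivanov

Head-to-head results (19 committee members):
Mbeki vs Kwan: Mbeki wins 12–7.
Mbeki vs Ivanov: Ivanov wins 15–4.
Mbeki vs Larsen: 9 to 10, Larsen.
Mbeki–Quinn: Quinn 11–8.
Kwan vs Ivanov: Ivanov, 19–0.
Kwan vs Larsen: Kwan is ranked higher on 2+4+1+2 = 9 ballots, Larsen on 10. Larsen wins 10–9.
Kwan vs Quinn: Kwan preferred on 4+2 = 6 ballots; Quinn wins 13–6.
Ivanov vs Larsen: 2+6+4+4+1+2 = 19 for Ivanov, 0 for Larsen — Ivanov by 19–0.
Ivanov–Quinn: Ivanov 13–6.
Larsen vs Quinn: 4+2 = 6 for Larsen, 13 for Quinn — Quinn by 13–6.
Ivanov beats each of Mbeki, Kwan, Larsen, Quinn — Ivanov is the Condorcet winner.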